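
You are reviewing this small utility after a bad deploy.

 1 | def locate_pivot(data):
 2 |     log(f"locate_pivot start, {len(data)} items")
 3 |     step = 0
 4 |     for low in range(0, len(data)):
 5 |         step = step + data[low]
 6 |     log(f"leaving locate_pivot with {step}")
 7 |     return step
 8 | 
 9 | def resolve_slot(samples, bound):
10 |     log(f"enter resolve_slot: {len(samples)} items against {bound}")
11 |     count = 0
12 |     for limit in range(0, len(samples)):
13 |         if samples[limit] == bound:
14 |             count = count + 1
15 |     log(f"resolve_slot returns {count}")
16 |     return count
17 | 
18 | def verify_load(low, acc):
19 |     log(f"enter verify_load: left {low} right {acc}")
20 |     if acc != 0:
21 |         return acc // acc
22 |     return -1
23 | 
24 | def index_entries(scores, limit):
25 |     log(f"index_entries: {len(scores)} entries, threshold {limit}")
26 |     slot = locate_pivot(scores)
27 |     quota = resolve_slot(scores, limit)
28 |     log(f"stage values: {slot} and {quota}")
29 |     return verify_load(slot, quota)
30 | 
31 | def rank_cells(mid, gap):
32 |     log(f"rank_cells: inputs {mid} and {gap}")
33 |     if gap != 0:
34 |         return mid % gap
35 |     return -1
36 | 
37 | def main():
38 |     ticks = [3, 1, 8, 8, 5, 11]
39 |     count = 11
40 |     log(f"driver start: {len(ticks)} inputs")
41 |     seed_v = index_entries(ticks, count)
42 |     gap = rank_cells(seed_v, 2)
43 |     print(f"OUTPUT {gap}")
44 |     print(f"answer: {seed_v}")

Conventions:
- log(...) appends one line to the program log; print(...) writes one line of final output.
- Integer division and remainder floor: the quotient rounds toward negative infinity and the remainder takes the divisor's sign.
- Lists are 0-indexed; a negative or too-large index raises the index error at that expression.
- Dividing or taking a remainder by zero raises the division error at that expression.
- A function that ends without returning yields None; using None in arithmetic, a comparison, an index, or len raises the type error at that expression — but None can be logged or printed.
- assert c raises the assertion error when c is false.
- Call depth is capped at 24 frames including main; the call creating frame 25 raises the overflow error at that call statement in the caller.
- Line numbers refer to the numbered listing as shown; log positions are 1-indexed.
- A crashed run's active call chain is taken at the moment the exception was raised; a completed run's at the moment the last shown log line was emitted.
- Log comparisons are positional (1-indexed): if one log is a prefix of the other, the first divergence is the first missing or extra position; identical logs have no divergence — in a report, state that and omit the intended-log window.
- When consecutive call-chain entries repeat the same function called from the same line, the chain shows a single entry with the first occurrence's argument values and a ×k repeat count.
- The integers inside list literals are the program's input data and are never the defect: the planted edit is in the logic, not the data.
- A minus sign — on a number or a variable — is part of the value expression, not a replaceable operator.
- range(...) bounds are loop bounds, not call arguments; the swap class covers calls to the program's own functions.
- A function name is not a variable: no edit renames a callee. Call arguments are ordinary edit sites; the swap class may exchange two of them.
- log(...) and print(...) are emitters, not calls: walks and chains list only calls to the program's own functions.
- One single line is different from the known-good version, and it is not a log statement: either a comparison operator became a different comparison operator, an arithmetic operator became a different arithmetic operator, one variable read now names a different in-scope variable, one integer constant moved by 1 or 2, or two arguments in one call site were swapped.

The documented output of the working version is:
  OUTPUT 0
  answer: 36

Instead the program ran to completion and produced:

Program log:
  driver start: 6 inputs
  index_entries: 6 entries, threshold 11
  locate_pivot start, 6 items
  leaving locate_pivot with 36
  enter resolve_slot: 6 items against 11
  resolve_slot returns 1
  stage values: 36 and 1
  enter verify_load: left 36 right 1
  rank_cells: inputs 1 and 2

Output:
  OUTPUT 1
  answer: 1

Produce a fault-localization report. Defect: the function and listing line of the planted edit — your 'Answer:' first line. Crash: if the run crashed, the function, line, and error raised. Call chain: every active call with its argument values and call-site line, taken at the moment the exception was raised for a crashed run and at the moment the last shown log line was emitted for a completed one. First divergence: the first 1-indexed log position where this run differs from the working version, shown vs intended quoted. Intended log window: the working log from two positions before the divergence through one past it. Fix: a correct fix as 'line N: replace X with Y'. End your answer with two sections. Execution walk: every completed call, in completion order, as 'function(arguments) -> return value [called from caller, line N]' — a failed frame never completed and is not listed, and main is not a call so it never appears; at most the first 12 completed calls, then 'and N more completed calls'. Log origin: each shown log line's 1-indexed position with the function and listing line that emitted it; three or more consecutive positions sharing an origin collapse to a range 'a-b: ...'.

Answer: the defect is in verify_load at line 21.
Key observation: The earliest visible damage is log position 9 — 'rank_cells: inputs 1 and 2' rather than the intended 'rank_cells: inputs 36 and 2'.
Call chain: main -> rank_cells(1, 2) (called at line 42).
First divergence: position 9 — shown 'rank_cells: inputs 1 and 2', intended 'rank_cells: inputs 36 and 2'.
Intended log window:
  7: stage values: 36 and 1
  8: enter verify_load: left 36 right 1
  9: rank_cells: inputs 36 and 2
Execution walk:
  locate_pivot([3, 1, 8, 8, 5, 11]) -> 36  [called from index_entries, line 26]
  resolve_slot([3, 1, 8, 8, 5, 11], 11) -> 1  [called from index_entries, line 27]
  verify_load(36, 1) -> 1  [called from index_entries, line 29]
  index_entries([3, 1, 8, 8, 5, 11], 11) -> 1  [called from main, line 41]
  rank_cells(1, 2) -> 1  [called from main, line 42]
Log origin:
  1: emitted by main (line 40)
  2: emitted by index_entries (line 25)
  3: emitted by locate_pivot (line 2)
  4: emitted by locate_pivot (line 6)
  5: emitted by resolve_slot (line 10)
  6: emitted by resolve_slot (line 15)
  7: emitted by index_entries (line 28)
  8: emitted by verify_load (line 19)
  9: emitted by rank_cells (line 32)
A correct fix: line 21: replace `acc // acc` with `low // acc`.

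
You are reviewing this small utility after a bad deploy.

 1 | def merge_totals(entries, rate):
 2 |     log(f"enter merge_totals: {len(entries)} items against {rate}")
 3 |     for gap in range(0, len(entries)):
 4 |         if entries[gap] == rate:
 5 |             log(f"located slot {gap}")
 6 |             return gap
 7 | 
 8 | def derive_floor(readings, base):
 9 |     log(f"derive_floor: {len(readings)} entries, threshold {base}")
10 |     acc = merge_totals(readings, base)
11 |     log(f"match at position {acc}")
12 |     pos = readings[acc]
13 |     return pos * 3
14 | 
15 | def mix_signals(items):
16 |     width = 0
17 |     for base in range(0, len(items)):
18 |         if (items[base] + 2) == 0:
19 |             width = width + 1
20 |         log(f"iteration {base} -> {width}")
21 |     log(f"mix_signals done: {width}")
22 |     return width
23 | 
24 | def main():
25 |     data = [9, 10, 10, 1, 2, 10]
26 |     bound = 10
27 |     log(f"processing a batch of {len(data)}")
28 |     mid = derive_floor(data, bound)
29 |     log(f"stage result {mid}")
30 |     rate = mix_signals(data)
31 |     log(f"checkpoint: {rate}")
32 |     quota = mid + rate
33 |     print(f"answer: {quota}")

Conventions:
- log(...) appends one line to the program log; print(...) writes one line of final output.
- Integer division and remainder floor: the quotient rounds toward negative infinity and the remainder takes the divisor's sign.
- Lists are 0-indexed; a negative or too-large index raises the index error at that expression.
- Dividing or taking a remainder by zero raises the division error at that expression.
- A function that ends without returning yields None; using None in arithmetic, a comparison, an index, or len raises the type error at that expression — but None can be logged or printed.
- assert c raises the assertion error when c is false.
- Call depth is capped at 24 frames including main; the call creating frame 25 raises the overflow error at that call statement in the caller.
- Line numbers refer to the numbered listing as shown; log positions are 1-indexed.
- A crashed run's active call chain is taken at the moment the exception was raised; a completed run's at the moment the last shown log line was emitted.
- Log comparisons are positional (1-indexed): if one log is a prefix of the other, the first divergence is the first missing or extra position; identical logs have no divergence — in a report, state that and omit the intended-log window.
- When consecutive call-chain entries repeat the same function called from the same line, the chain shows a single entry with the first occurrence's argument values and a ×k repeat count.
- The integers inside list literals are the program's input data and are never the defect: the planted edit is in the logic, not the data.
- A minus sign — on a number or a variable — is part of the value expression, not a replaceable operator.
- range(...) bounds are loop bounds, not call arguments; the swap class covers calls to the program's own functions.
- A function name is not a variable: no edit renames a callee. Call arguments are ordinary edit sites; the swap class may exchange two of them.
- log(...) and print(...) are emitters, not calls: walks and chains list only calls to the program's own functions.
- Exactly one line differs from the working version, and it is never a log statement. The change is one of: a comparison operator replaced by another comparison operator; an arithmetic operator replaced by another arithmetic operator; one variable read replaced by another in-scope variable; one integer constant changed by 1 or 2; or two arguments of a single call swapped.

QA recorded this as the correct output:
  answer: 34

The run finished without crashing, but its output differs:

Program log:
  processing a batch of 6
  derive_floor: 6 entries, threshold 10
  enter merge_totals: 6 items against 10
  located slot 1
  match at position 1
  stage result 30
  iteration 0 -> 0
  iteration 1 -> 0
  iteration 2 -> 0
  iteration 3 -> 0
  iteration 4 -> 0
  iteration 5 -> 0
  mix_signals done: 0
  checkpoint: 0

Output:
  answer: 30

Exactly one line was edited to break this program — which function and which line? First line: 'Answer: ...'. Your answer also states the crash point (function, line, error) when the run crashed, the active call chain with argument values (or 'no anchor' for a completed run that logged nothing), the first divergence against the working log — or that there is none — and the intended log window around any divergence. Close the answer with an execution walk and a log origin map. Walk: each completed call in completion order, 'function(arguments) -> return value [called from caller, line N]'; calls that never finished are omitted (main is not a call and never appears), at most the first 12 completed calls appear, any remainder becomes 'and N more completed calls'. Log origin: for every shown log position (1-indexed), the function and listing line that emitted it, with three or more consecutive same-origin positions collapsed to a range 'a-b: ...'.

Answer: the defect is in mix_signals at line 18.
Key fact: The log first diverges at position 8: the faulty run prints 'iteration 1 -> 0' where the working version prints 'iteration 1 -> 1'.
Call chain: main.
First divergence: position 8 — shown 'iteration 1 -> 0', intended 'iteration 1 -> 1'.
Intended log window:
  6: stage result 30
  7: iteration 0 -> 0
  8: iteration 1 -> 1
  9: iteration 2 -> 2
Execution walk:
  merge_totals([9, 10, 10, 1, 2, 10], 10) -> 1  [called from derive_floor, line 10]
  derive_floor([9, 10, 10, 1, 2, 10], 10) -> 30  [called from main, line 28]
  mix_signals([9, 10, 10, 1, 2, 10]) -> 0  [called from main, line 30]
Log origin:
  1 — main, line 27
  2 — derive_floor, line 9
  3 — merge_totals, line 2
  4 — merge_totals, line 5
  5 — derive_floor, line 11
  6 — main, line 29
  7-12 — mix_signals, line 20
  13 — mix_signals, line 21
  14 — main, line 31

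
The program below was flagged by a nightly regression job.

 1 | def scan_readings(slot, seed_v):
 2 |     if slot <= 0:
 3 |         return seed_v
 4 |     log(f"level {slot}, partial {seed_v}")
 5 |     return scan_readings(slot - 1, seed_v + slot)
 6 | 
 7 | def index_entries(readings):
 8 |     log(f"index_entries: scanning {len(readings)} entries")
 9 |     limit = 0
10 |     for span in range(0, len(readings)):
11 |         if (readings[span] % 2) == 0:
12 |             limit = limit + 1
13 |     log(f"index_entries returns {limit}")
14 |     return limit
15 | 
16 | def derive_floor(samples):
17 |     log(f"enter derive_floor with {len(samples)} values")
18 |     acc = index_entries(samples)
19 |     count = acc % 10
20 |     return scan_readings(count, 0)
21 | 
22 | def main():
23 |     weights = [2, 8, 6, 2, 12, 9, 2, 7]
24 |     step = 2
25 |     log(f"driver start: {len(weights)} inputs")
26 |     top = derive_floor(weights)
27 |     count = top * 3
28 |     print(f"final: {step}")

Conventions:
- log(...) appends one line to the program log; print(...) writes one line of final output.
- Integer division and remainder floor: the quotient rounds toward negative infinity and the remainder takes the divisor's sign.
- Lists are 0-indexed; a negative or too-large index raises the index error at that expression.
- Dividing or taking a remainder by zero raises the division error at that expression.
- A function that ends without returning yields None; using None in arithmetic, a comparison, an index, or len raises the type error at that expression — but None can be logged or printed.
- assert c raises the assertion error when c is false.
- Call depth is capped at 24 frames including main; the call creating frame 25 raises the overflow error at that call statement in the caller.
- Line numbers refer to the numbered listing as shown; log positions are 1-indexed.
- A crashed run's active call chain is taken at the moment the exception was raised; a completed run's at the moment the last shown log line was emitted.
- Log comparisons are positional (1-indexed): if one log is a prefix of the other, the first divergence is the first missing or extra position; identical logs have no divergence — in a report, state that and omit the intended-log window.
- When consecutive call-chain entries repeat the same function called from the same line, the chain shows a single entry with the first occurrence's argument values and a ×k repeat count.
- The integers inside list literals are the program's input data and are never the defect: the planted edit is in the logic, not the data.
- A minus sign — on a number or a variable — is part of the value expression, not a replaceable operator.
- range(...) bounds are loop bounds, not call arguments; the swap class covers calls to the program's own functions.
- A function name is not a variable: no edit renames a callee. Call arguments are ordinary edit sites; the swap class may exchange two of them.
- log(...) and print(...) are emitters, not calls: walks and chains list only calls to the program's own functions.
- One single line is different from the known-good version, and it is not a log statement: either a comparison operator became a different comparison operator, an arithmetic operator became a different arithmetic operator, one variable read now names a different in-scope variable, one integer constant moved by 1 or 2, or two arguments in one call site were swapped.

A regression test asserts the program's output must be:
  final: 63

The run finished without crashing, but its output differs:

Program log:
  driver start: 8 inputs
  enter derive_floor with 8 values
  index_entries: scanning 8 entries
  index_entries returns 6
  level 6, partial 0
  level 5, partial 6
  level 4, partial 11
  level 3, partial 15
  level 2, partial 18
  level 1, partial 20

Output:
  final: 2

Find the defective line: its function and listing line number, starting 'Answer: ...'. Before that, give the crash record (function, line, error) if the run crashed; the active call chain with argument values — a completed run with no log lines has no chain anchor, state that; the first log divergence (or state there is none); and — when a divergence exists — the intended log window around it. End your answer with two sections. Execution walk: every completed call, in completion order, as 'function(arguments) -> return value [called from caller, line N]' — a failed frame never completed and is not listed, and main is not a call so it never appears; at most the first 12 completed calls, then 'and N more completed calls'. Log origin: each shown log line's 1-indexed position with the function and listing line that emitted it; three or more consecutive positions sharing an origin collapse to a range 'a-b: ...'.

Answer: the defect is in main at line 28.
Key fact: Log streams are identical — the defect surfaces only in the printed output.
Call chain: main -> derive_floor([2, 8, 6, 2, 12, 9, 2, 7]) (called at line 26) -> scan_readings(6, 0) (called at line 20) -> scan_readings(5, 6) (called at line 5) ×5.
First divergence: none; the two logs match at every position.
Execution walk:
  index_entries([2, 8, 6, 2, 12, 9, 2, 7]) -> 6  [called from derive_floor, line 18]
  scan_readings(0, 21) -> 21  [called from scan_readings, line 5]
  scan_readings(1, 20) -> 21  [called from scan_readings, line 5]
  scan_readings(2, 18) -> 21  [called from scan_readings, line 5]
  scan_readings(3, 15) -> 21  [called from scan_readings, line 5]
  scan_readings(4, 11) -> 21  [called from scan_readings, line 5]
  scan_readings(5, 6) -> 21  [called from scan_readings, line 5]
  scan_readings(6, 0) -> 21  [called from derive_floor, line 20]
  derive_floor([2, 8, 6, 2, 12, 9, 2, 7]) -> 21  [called from main, line 26]
Log line origins:
  1 — main, line 25
  2 — derive_floor, line 17
  3 — index_entries, line 8
  4 — index_entries, line 13
  5-10 — scan_readings, line 4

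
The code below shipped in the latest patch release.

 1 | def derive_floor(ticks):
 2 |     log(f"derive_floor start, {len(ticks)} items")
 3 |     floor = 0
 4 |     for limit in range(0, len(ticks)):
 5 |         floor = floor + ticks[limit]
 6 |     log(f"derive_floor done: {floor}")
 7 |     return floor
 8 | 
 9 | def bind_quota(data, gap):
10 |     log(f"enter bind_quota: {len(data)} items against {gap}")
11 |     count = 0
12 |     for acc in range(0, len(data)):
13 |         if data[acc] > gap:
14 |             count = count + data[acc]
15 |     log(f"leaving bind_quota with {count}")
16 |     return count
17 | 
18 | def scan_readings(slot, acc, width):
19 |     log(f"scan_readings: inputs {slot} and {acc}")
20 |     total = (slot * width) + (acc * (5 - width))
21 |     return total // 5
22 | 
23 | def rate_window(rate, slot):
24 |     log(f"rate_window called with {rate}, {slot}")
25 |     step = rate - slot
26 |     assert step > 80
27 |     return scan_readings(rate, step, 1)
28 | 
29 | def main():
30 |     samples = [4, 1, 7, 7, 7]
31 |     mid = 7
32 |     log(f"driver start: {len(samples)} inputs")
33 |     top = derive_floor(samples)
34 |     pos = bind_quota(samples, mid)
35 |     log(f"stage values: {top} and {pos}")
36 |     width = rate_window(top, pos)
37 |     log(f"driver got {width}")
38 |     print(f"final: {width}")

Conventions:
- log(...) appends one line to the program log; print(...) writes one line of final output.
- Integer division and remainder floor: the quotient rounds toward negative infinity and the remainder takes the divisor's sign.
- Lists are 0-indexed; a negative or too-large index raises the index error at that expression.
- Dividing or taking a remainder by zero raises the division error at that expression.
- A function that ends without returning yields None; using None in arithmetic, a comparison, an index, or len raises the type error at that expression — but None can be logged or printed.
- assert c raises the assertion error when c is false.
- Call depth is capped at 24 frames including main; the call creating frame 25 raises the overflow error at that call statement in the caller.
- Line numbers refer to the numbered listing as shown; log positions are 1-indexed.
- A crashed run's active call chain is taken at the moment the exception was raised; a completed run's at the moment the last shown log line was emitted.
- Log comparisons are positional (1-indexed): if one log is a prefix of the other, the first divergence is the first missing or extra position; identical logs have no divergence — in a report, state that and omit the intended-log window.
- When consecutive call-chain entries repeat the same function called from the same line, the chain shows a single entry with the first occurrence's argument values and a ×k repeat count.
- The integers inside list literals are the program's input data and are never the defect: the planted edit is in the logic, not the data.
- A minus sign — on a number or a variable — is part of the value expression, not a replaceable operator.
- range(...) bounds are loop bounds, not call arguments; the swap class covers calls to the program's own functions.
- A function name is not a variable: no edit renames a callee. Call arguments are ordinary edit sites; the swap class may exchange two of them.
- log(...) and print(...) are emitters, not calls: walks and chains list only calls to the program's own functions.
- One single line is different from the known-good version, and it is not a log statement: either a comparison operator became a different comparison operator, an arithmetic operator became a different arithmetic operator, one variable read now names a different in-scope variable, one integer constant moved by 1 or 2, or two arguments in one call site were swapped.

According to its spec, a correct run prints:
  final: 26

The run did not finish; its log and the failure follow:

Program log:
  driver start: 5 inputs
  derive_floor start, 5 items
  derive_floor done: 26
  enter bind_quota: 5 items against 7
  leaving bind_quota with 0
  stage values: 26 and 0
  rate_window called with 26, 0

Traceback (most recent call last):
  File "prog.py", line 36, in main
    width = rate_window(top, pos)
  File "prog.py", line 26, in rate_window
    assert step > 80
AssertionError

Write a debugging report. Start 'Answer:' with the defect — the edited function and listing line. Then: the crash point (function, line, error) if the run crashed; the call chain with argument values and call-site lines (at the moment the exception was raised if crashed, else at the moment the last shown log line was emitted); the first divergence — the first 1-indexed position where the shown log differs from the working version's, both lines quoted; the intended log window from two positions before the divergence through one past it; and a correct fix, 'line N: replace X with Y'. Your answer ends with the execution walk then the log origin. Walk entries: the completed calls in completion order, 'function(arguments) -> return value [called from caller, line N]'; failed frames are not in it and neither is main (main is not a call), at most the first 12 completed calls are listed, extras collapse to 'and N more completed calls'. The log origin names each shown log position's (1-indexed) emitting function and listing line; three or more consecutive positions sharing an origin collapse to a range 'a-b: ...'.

Answer: the defect is in rate_window at line 26.
Key observation: The log ends early — 7 lines, where the working version next logs 'scan_readings: inputs 26 and 26'.
Crash: rate_window, line 26, AssertionError.
Call chain: main -> rate_window(26, 0) (called at line 36).
First divergence: position 8 (shown log ended at 7 lines; the working version continues: 'scan_readings: inputs 26 and 26').
Intended log window:
  6: stage values: 26 and 0
  7: rate_window called with 26, 0
  8: scan_readings: inputs 26 and 26
  9: driver got 26
Execution walk:
  derive_floor([4, 1, 7, 7, 7]) -> 26  [called from main, line 33]
  bind_quota([4, 1, 7, 7, 7], 7) -> 0  [called from main, line 34]
Origin of each log line:
  1: from main, line 32
  2: from derive_floor, line 2
  3: from derive_floor, line 6
  4: from bind_quota, line 10
  5: from bind_quota, line 15
  6: from main, line 35
  7: from rate_window, line 24
A correct fix: line 26: replace `>` with `<=`.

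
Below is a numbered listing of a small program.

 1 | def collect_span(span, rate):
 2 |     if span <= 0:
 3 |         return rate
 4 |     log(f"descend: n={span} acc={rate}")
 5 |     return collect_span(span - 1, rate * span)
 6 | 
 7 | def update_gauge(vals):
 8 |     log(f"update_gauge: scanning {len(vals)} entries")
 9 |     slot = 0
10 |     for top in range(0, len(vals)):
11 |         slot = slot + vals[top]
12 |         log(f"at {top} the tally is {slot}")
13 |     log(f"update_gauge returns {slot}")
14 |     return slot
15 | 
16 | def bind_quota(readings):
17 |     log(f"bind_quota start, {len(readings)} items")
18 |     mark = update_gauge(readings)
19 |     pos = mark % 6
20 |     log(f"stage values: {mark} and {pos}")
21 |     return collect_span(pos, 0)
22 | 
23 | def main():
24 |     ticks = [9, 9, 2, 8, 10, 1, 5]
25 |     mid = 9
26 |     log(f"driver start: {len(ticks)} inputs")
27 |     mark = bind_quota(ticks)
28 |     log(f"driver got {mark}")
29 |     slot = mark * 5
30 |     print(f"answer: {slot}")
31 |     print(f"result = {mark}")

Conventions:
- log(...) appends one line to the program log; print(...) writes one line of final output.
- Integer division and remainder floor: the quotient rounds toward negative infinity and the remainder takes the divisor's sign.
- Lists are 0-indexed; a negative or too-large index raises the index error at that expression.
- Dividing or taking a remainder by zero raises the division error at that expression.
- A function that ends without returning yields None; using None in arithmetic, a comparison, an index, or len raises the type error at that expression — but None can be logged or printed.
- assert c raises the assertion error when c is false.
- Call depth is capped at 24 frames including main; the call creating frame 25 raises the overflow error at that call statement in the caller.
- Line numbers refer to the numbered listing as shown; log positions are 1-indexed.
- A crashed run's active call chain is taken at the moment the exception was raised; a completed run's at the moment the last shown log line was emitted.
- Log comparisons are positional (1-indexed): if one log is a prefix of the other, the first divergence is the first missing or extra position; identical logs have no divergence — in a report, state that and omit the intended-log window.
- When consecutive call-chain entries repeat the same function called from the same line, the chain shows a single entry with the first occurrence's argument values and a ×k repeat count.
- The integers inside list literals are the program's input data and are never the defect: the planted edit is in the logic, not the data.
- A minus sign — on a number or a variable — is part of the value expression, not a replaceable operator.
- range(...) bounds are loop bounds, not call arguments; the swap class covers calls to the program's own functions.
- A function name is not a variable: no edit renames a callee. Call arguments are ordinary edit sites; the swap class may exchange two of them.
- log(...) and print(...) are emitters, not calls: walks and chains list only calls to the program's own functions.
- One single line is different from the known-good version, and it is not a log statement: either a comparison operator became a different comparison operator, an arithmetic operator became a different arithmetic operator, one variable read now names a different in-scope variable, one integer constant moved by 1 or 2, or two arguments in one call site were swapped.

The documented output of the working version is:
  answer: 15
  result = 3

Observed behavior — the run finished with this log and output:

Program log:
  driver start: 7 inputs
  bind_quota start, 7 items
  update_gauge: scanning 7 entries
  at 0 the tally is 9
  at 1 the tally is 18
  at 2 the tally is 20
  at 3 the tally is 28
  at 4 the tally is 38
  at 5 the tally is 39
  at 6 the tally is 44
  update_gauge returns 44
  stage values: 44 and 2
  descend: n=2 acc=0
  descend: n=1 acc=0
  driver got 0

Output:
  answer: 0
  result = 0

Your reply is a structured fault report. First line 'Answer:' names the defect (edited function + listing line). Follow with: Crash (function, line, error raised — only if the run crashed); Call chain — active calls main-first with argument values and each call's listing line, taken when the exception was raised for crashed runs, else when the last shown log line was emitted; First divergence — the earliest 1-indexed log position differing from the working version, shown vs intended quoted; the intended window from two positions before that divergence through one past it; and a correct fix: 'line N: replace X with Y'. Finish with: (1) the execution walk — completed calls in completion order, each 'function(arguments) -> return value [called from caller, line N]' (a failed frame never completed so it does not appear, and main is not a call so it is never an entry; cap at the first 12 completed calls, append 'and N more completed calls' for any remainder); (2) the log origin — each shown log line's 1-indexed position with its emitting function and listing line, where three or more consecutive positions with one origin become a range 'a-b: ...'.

Answer: the defect is in collect_span at line 5.
Key observation: Log line 14 is where behavior first shows: 'descend: n=1 acc=0' appears instead of 'descend: n=1 acc=2'.
Call chain: main.
First divergence: position 14 — shown 'descend: n=1 acc=0', intended 'descend: n=1 acc=2'.
Intended log window:
  12: stage values: 44 and 2
  13: descend: n=2 acc=0
  14: descend: n=1 acc=2
  15: driver got 3
Execution walk:
  update_gauge([9, 9, 2, 8, 10, 1, 5]) -> 44  [called from bind_quota, line 18]
  collect_span(0, 0) -> 0  [called from collect_span, line 5]
  collect_span(1, 0) -> 0  [called from collect_span, line 5]
  collect_span(2, 0) -> 0  [called from bind_quota, line 21]
  bind_quota([9, 9, 2, 8, 10, 1, 5]) -> 0  [called from main, line 27]
Log origins:
  1: emitted by main (line 26)
  2: emitted by bind_quota (line 17)
  3: emitted by update_gauge (line 8)
  4-10: emitted by update_gauge (line 12)
  11: emitted by update_gauge (line 13)
  12: emitted by bind_quota (line 20)
  13: emitted by collect_span (line 4)
  14: emitted by collect_span (line 4)
  15: emitted by main (line 28)
A correct fix: line 5: replace `*` with `+`.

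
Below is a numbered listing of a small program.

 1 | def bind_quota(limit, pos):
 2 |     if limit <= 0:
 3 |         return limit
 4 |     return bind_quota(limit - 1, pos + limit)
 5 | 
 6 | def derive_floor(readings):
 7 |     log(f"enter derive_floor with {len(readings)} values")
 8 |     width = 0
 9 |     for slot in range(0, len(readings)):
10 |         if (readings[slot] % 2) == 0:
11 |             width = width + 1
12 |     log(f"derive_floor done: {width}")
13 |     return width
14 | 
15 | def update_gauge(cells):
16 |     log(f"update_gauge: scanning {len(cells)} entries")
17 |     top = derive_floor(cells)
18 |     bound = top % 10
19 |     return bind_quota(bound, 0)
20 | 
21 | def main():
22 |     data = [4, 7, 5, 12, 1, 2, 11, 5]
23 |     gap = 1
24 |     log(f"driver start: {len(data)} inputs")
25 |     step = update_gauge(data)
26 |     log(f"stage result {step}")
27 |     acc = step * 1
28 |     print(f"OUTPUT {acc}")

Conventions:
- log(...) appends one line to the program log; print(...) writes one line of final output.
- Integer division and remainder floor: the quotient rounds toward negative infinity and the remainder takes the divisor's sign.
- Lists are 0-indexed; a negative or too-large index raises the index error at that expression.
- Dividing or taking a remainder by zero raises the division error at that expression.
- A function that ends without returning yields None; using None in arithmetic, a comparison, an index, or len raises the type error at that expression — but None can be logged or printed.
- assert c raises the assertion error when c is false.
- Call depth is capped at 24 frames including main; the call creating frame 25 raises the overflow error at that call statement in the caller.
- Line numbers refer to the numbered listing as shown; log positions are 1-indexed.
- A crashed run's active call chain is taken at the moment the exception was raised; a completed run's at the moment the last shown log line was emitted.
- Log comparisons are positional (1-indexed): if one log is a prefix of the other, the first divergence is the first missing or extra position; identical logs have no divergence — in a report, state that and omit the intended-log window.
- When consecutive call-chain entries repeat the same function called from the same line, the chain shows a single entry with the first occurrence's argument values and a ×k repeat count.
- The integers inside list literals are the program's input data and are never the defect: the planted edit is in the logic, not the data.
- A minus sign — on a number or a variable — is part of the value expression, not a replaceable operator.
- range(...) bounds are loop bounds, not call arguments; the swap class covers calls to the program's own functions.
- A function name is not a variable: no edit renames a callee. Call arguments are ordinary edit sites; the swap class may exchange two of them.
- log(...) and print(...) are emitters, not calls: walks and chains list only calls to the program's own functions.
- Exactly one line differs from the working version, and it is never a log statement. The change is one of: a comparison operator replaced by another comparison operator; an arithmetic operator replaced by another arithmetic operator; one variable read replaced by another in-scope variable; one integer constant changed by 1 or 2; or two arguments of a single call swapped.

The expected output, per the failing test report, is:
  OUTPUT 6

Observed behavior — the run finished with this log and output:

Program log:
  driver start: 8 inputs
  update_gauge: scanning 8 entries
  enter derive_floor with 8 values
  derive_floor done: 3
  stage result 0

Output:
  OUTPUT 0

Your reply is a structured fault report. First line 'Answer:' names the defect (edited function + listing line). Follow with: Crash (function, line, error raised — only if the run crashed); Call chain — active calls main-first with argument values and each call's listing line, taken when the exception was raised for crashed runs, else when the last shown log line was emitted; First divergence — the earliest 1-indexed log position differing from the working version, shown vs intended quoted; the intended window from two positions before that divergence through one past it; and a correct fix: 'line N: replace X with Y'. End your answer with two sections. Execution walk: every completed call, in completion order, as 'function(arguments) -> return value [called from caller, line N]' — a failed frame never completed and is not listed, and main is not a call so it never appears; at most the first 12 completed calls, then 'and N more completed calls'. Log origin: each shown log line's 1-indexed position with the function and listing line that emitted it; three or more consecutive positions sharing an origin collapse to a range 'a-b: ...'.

Answer: the defect is in bind_quota at line 3.
Core observation: Everything matches until log position 5, which reads 'stage result 0' in place of 'stage result 6'.
Call chain: main.
First divergence: position 5; shown 'stage result 0' vs intended 'stage result 6'.
Intended log window:
  3: enter derive_floor with 8 values
  4: derive_floor done: 3
  5: stage result 6
Execution walk:
  derive_floor([4, 7, 5, 12, 1, 2, 11, 5]) -> 3  [called from update_gauge, line 17]
  bind_quota(0, 6) -> 0  [called from bind_quota, line 4]
  bind_quota(1, 5) -> 0  [called from bind_quota, line 4]
  bind_quota(2, 3) -> 0  [called from bind_quota, line 4]
  bind_quota(3, 0) -> 0  [called from update_gauge, line 19]
  update_gauge([4, 7, 5, 12, 1, 2, 11, 5]) -> 0  [called from main, line 25]
Log line origins:
  1: logged in main at line 24
  2: logged in update_gauge at line 16
  3: logged in derive_floor at line 7
  4: logged in derive_floor at line 12
  5: logged in main at line 26
A correct fix: line 3: replace `limit` with `pos`.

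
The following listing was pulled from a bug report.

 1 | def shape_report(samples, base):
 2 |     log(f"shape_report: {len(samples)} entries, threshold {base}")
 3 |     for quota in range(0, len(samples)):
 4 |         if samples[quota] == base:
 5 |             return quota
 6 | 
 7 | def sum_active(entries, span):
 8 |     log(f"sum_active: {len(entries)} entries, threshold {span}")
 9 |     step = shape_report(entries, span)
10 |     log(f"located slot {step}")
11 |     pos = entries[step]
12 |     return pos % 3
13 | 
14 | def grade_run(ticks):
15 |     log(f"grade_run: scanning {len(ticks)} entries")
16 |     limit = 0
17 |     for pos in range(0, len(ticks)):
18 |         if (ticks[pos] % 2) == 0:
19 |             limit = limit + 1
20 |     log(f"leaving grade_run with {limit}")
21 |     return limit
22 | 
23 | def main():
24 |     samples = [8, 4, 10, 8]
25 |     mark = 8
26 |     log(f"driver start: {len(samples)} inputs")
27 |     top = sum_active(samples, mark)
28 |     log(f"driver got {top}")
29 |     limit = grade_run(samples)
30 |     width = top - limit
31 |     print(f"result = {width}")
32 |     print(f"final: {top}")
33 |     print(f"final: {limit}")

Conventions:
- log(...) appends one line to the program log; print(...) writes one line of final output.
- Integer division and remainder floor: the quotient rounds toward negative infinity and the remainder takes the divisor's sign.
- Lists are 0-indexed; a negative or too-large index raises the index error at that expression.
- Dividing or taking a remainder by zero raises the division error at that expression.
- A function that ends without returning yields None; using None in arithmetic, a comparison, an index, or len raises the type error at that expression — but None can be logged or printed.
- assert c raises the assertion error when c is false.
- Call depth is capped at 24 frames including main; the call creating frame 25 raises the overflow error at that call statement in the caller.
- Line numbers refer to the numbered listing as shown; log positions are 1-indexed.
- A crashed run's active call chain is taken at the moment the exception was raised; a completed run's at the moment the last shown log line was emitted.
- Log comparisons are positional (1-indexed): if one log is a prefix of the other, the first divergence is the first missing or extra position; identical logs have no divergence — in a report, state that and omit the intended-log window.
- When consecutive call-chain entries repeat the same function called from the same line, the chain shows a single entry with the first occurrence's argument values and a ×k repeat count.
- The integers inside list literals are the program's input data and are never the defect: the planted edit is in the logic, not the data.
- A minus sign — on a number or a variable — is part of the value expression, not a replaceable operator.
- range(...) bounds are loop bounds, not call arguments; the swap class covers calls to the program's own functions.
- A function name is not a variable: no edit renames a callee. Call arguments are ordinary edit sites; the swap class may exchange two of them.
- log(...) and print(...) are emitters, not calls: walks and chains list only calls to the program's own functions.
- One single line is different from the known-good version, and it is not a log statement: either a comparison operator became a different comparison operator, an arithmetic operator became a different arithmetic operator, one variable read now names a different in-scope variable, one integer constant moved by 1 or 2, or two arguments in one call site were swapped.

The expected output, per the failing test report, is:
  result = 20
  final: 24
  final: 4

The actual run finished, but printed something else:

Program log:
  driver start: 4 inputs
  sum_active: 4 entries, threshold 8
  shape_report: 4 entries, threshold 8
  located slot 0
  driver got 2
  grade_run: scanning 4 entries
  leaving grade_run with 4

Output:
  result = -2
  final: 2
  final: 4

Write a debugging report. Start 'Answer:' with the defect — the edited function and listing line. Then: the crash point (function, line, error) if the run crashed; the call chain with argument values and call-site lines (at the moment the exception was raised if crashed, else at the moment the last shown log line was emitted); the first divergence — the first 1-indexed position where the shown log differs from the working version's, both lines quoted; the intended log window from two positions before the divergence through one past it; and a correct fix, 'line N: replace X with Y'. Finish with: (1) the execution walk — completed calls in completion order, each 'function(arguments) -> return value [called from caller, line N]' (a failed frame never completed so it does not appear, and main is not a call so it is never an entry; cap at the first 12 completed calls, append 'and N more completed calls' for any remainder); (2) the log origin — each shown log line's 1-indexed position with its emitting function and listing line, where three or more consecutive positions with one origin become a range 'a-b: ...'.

Answer: the defect is in sum_active at line 12.
Core observation: Position 5 is the first bad log line: 'driver got 2' should read 'driver got 24'.
Call chain: main -> grade_run([8, 4, 10, 8]) (called at line 29).
First divergence: at position 5 the run shows 'driver got 2' where the working version logs 'driver got 24'.
Intended log window:
  3: shape_report: 4 entries, threshold 8
  4: located slot 0
  5: driver got 24
  6: grade_run: scanning 4 entries
Execution walk:
  shape_report([8, 4, 10, 8], 8) -> 0  [called from sum_active, line 9]
  sum_active([8, 4, 10, 8], 8) -> 2  [called from main, line 27]
  grade_run([8, 4, 10, 8]) -> 4  [called from main, line 29]
Log origins:
  1: from main, line 26
  2: from sum_active, line 8
  3: from shape_report, line 2
  4: from sum_active, line 10
  5: from main, line 28
  6: from grade_run, line 15
  7: from grade_run, line 20
A correct fix: line 12: replace `%` with `*`.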